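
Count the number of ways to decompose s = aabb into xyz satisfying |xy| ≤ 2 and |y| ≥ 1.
3

For s = 'aabb' with pumping length p = 2:

Constraints: |xy| ≤ 2, |y| > 0

Valid decompositions (|xy| ≤ p, |y| ≥ 1):
  • x='', y='a', z='abb'
  • x='a', y='a', z='bb'
  • x='', y='aa', z='bb'

Total count: 3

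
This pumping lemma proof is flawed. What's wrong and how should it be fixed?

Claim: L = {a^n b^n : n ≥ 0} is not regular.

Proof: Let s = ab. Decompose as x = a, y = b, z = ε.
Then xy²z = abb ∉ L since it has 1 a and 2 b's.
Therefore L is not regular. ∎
Error: The string s = ab might be shorter than the pumping length p.

Correction: Choose s = a^p b^p to ensure |s| ≥ p. Also, the decomposition is wrong: with |xy| ≤ p, y cannot include b's when s starts with p a's.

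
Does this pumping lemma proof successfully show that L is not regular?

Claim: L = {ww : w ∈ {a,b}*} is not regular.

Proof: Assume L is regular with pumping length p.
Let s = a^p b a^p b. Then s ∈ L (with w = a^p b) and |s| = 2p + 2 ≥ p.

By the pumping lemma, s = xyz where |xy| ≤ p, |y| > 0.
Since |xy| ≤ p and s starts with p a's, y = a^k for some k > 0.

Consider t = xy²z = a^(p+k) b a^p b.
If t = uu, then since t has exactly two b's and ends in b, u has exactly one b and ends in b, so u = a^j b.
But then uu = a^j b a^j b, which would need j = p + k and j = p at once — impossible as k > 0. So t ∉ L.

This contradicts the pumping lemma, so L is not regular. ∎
The proof is correct.

This proof is valid because:
1. s = a^p b a^p b is in L and is chosen in terms of p, so |s| ≥ p holds for every p
2. The decomposition analysis is correct: |xy| ≤ p forces y to lie inside the leading a's
3. The contradiction is valid: the argument shows a^(p+k) b a^p b cannot be split into two equal halves
4. The conclusion follows logically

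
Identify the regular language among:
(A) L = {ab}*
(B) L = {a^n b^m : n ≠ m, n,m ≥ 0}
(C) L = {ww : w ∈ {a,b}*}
(A) {ab}*

(A) L = {ab}* is regular.

This can be recognized by a finite automaton (DFA/NFA).
Regular expressions like {ab}* define regular languages.

The other choices are not regular:
- {a^n b^m : n ≠ m, n,m ≥ 0}: After pumping a's, we can make n = m
- {ww : w ∈ {a,b}*}: After pumping, the two halves no longer match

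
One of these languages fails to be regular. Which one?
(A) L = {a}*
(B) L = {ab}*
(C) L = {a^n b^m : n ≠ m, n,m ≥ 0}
(C) {a^n b^m : n ≠ m, n,m ≥ 0}

(C) L = {a^n b^m : n ≠ m, n,m ≥ 0} is NOT regular.

The pumping lemma can be used to prove this:
After pumping a's, we can make n = m

The other languages are regular because they can be recognized by finite automata.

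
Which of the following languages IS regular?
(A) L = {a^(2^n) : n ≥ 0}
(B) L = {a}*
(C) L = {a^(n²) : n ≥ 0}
(B) {a}*

(B) L = {a}* is regular.

This can be recognized by a finite automaton (DFA/NFA).
Regular expressions like {a}* define regular languages.

The other choices are not regular:
- {a^(n²) : n ≥ 0}: After pumping, length is no longer a perfect square
- {a^(2^n) : n ≥ 0}: After pumping, length is no longer a power of 2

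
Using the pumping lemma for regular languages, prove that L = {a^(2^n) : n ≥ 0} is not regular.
Assume for contradiction that L is regular, and let p ≥ 1 be the pumping length given by the pumping lemma.
Choose s = a^(2^p). Then s ∈ L and |s| = 2^p ≥ p.
By the pumping lemma, s = xyz for some x, y, z with |xy| ≤ p, |y| ≥ 1, and xy^i z ∈ L for every i ≥ 0.
Here y = a^k for some k with 1 ≤ k ≤ |xy| ≤ p, and p < 2^p.

Take i = 2: |xy²z| = 2^p + k.
Now 2^p < 2^p + k ≤ 2^p + p < 2^p + 2^p = 2^(p+1).
So |xy²z| lies strictly between the consecutive powers of two 2^p and 2^(p+1), hence is not a power of 2, and xy²z ∉ L.

This contradicts the pumping lemma, which requires xy^i z ∈ L for all i ≥ 0.
Hence L = {a^(2^n) : n ≥ 0} is not regular. ∎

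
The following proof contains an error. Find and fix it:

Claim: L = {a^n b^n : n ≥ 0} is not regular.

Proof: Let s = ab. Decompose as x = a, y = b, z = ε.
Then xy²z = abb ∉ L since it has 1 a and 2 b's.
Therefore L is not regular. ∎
Error: The string s = ab might be shorter than the pumping length p.

Correction: Choose s = a^p b^p to ensure |s| ≥ p. Also, the decomposition is wrong: with |xy| ≤ p, y cannot include b's when s starts with p a's.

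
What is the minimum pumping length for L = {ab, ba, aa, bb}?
p = 3

For a finite language L, the pumping lemma holds vacuously if p > max|s| for s ∈ L.

The longest string in L = {ab, ba, aa, bb} has length 2.
If p = 3, then no string s ∈ L has |s| ≥ p, so the condition is vacuously true.

The minimum pumping length is p = 3.

Why no smaller p works: for any p ≤ 2, the longest string s ∈ L has |s| = 2 ≥ p, so it would
have to be pumpable; but pumping up (i = 2, 3, ...) produces ever longer strings, which cannot all lie in the
finite language L. So the pumping property fails for every p ≤ 2.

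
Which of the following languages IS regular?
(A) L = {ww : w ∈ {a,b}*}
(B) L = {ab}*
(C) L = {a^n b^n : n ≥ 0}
(B) {ab}*

(B) L = {ab}* is regular.

This can be recognized by a finite automaton (DFA/NFA).
Regular expressions like {ab}* define regular languages.

The other choices are not regular:
- {a^n b^n : n ≥ 0}: After pumping, the number of a's and b's become unequal
- {ww : w ∈ {a,b}*}: After pumping, the two halves no longer match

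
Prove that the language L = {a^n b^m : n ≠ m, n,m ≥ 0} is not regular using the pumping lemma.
Assume for contradiction that L is regular, and let p ≥ 1 be the pumping length given by the pumping lemma.
Choose s = a^p b^(p + p!). Then s ∈ L because p ≠ p + p! (as p! ≥ 1), and |s| ≥ p.
By the pumping lemma, s = xyz for some x, y, z with |xy| ≤ p, |y| ≥ 1, and xy^i z ∈ L for every i ≥ 0.
Since |xy| ≤ p and the first p symbols of s are all a's, y = a^k for some k with 1 ≤ k ≤ p.
For every i ≥ 0, xy^i z = a^(p + (i − 1)k) b^(p + p!).

Because 1 ≤ k ≤ p, k divides p!. Let t = p!/k (a positive integer) and take i = t + 1.
Then the number of a's is p + tk = p + p!, which equals the number of b's.
So xy^(t+1) z = a^(p + p!) b^(p + p!) has equally many a's and b's and is NOT in L.

This contradicts the pumping lemma, which requires xy^i z ∈ L for all i ≥ 0.
Hence L = {a^n b^m : n ≠ m, n,m ≥ 0} is not regular. ∎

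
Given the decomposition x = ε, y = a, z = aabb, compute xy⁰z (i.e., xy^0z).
aabb

Given x = '', y = 'a', z = 'aabb' and i = 0:

xy^0z = x + y·y·...·y (0 times) + z
       = '' + 'a'^0 + 'aabb'
       = '' + '' + 'aabb'
       = 'aabb'

The pumped string is 'aabb' with length 4.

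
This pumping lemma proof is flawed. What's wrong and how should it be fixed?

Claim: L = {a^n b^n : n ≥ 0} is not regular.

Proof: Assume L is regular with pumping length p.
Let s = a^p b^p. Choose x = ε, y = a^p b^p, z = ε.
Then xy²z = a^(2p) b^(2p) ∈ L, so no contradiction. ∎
Error: The decomposition violates |xy| ≤ p. With y = a^p b^p, |xy| = |y| = 2p > p. (The proof also miscomputes xy²z, which would be a^p b^p a^p b^p rather than a^(2p) b^(2p), and it wrongly treats one harmless decomposition as settling the matter — the prover does not get to choose the decomposition.)

Correction: The pumping lemma requires |xy| ≤ p, and the argument must handle every decomposition satisfying |xy| ≤ p, |y| ≥ 1. Since s starts with p a's, any such y consists only of a's, say y = a^k with k ≥ 1. Then xy²z = a^(p+k) b^p has unequal numbers of a's and b's, so xy²z ∉ L — the required contradiction.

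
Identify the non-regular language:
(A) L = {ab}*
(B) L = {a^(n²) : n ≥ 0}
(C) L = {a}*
(B) {a^(n²) : n ≥ 0}

(B) L = {a^(n²) : n ≥ 0} is NOT regular.

The pumping lemma can be used to prove this:
After pumping, length is no longer a perfect square

The other languages are regular because they can be recognized by finite automata.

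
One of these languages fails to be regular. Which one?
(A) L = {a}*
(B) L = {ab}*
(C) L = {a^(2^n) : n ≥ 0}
(C) {a^(2^n) : n ≥ 0}

(C) L = {a^(2^n) : n ≥ 0} is NOT regular.

The pumping lemma can be used to prove this:
After pumping, length is no longer a power of 2

The other languages are regular because they can be recognized by finite automata.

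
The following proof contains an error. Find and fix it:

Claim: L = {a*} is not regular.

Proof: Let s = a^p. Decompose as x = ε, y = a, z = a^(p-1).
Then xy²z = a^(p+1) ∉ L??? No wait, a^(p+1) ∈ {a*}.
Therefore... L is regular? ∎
Error: The proof attempts to show a*  is not regular, but a* IS regular!

Correction: a* is a regular language (recognized by a simple DFA with one accepting state and self-loop on 'a'). The pumping lemma can only prove non-regularity, not regularity. For regular languages, pumping always works.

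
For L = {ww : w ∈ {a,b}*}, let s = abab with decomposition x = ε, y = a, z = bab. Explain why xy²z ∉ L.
xy²z = aabab ∉ L

Pumping with i = 2 replaces y = a by y² = aa:
- Original: s = xyz = abab; abab splits into halves ab · ab, which are equal, so it is in L (w = ab)
- Pumped: xy²z = ε · aa · bab = aabab
- aabab has odd length 5, so it cannot be written as ww and is not in L

The pumping lemma would require xy²z ∈ L, so this decomposition yields a contradiction.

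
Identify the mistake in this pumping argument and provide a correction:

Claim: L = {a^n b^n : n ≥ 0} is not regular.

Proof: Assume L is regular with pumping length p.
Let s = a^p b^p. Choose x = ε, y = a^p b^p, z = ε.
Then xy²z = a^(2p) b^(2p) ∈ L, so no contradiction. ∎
Error: The decomposition violates |xy| ≤ p. With y = a^p b^p, |xy| = |y| = 2p > p. (The proof also miscomputes xy²z, which would be a^p b^p a^p b^p rather than a^(2p) b^(2p), and it wrongly treats one harmless decomposition as settling the matter — the prover does not get to choose the decomposition.)

Correction: The pumping lemma requires |xy| ≤ p, and the argument must handle every decomposition satisfying |xy| ≤ p, |y| ≥ 1. Since s starts with p a's, any such y consists only of a's, say y = a^k with k ≥ 1. Then xy²z = a^(p+k) b^p has unequal numbers of a's and b's, so xy²z ∉ L — the required contradiction.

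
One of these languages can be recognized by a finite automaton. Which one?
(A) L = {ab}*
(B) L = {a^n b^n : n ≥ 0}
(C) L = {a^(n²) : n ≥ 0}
(A) {ab}*

(A) L = {ab}* is regular.

This can be recognized by a finite automaton (DFA/NFA).
Regular expressions like {ab}* define regular languages.

The other choices are not regular:
- {a^n b^n : n ≥ 0}: After pumping, the number of a's and b's become unequal
- {a^(n²) : n ≥ 0}: After pumping, length is no longer a perfect square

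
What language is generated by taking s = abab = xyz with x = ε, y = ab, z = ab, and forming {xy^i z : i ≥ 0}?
{xy^i z : i ≥ 0} = {(ab)^(i+1) : i ≥ 0} = {ab, abab, ababab, ...}

With x = ε, y = ab, z = ab: Pumping 'ab' gives strings of alternating a's and b's.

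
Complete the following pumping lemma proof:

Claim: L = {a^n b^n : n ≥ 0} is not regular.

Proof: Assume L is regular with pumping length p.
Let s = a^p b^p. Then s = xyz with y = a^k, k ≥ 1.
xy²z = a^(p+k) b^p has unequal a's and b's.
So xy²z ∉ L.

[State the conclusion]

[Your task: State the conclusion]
This contradicts the pumping lemma for regular languages,
which guarantees xy^i z ∈ L for all i ≥ 0.

Since our assumption that L is regular leads to a contradiction,
we conclude that L = {a^n b^n : n ≥ 0} is NOT regular. ∎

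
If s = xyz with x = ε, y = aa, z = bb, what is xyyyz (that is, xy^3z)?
aaaaaabb

Given x = '', y = 'aa', z = 'bb' and i = 3:

xy^3z = x + y·y·...·y (3 times) + z
       = '' + 'aa'^3 + 'bb'
       = '' + 'aaaaaa' + 'bb'
       = 'aaaaaabb'

The pumped string is 'aaaaaabb' with length 8.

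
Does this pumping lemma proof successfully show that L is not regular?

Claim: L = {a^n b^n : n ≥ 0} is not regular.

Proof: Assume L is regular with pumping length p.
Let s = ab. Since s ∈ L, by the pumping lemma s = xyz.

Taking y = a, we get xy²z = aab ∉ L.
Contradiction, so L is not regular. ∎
The proof is INCORRECT.

Error: The string s = ab may be shorter than p.
The pumping lemma only applies to strings with |s| ≥ p, and p is not under our control.
We must choose s in terms of p, e.g. s = a^p b^p, to ensure |s| ≥ p.
(The proof also fixes one particular y; a valid argument must handle every decomposition with |xy| ≤ p and |y| ≥ 1 — for s = a^p b^p this forces y = a^k, and then xy²z = a^(p+k) b^p ∉ L.)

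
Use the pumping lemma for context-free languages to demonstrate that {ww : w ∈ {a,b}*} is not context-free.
Assume for contradiction that L is context-free, and let p ≥ 1 be the pumping length given by the pumping lemma for CFLs.
Choose s = a^p b^p a^p b^p. Then s ∈ L (take w = a^p b^p) and |s| = 4p ≥ p.
By the CFL pumping lemma, s = uvxyz for some u, v, x, y, z with |vxy| ≤ p, |vy| ≥ 1, and uv^i xy^i z ∈ L for every i ≥ 0.

Write s as four blocks A₁ B₁ A₂ B₂ with A₁ = A₂ = a^p and B₁ = B₂ = b^p. Since |vxy| ≤ p, the window vxy lies inside at most two adjacent blocks. Take i = 0 and let t = uxz, so |t| = 4p − |vy| with 1 ≤ |vy| ≤ p. If |t| is odd, t ∉ L immediately, so assume |vy| is even (hence |vy| ≥ 2) and |t|/2 = 2p − |vy|/2, which satisfies p ≤ |t|/2 ≤ 2p − 1.

Case 1 (vxy inside A₁B₁): t = a^(p−j) b^(p−l) a^p b^p with j + l = |vy|. The second half of t has length < 2p, so it is a suffix of the trailing a^p b^p and ends in b; the first half is a^(p−j) b^(p−l) a^((j+l)/2), which ends in a because (j+l)/2 ≥ 1. The halves differ, so t ∉ L.

Case 2 (vxy inside B₁A₂, straddling the middle): t = a^p b^(p−j) a^(p−l) b^p with j + l = |vy|. If t = ww, then w is a prefix of t of length ≥ p, so w begins with a^p; and w is a suffix of t of length ≥ p, so w ends with b^p. That forces |w| ≥ 2p, contradicting |w| = |t|/2 ≤ 2p − 1. So t ∉ L.

Case 3 (vxy inside A₂B₂): t = a^p b^p a^(p−j) b^(p−l) with j + l = |vy|. The first half of t is a prefix of a^p b^p, so it begins with a; the second half is b^((j+l)/2) a^(p−j) b^(p−l), which begins with b. The halves differ, so t ∉ L.

In every case uv⁰xy⁰z = uxz ∉ L.

This contradicts the CFL pumping lemma, which requires uv^i xy^i z ∈ L for all i ≥ 0.
Hence L = {ww : w ∈ {a,b}*} is not context-free. ∎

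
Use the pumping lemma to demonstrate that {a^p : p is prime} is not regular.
Assume for contradiction that L is regular, and let p ≥ 1 be the pumping length given by the pumping lemma.
Choose a prime q with q ≥ p (one exists because there are infinitely many primes) and let s = a^q. Then s ∈ L and |s| = q ≥ p.
By the pumping lemma, s = xyz for some x, y, z with |xy| ≤ p, |y| ≥ 1, and xy^i z ∈ L for every i ≥ 0.
Here y = a^k for some k with 1 ≤ k ≤ p, and xy^i z = a^(q + (i − 1)k) for every i ≥ 0.

Take i = q + 1: |xy^(q+1) z| = q + qk = q(k + 1).
Both factors satisfy q ≥ 2 and k + 1 ≥ 2, so q(k + 1) is composite, and xy^(q+1) z ∉ L.

This contradicts the pumping lemma, which requires xy^i z ∈ L for all i ≥ 0.
Hence L = {a^p : p is prime} is not regular. ∎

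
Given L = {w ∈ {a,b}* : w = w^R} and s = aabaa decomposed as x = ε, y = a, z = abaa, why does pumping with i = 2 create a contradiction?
xy²z = aaabaa ∉ L

Pumping with i = 2 replaces y = a by y² = aa:
- Original: s = xyz = aabaa; aabaa reversed is aabaa, the same string, so it is a palindrome and is in L
- Pumped: xy²z = ε · aa · abaa = aaabaa
- aaabaa reversed is aabaaa ≠ aaabaa, so it is not a palindrome and is not in L

The pumping lemma would require xy²z ∈ L, so this decomposition yields a contradiction.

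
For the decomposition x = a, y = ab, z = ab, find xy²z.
aababab

Given x = 'a', y = 'ab', z = 'ab' and i = 2:

xy^2z = x + y·y·...·y (2 times) + z
       = 'a' + 'ab'^2 + 'ab'
       = 'a' + 'abab' + 'ab'
       = 'aababab'

The pumped string is 'aababab' with length 7.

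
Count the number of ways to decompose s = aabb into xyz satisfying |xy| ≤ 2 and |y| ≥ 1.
3

For s = 'aabb' with pumping length p = 2:

Constraints: |xy| ≤ 2, |y| > 0

Valid decompositions (|xy| ≤ p, |y| ≥ 1):
  • x='', y='a', z='abb'
  • x='a', y='a', z='bb'
  • x='', y='aa', z='bb'

Total count: 3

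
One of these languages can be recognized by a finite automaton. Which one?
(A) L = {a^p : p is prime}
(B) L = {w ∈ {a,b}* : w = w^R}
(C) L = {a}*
(C) {a}*

(C) L = {a}* is regular.

This can be recognized by a finite automaton (DFA/NFA).
Regular expressions like {a}* define regular languages.

The other choices are not regular:
- {w ∈ {a,b}* : w = w^R}: After pumping, the string is no longer symmetric
- {a^p : p is prime}: After pumping, the length becomes composite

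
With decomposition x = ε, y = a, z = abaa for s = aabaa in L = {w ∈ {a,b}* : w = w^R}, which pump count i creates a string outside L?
i = 2

xy²z = ε · aa · abaa = aaabaa; aaabaa reversed is aabaaa ≠ aaabaa, so it is not a palindrome and is not in L.
(Other choices also work, e.g. i = 0, 3; only i = 1 is guaranteed to stay in L since xy¹z = s.)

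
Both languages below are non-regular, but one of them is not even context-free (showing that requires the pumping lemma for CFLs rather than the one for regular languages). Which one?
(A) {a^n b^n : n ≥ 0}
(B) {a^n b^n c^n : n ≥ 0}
(B) {a^n b^n c^n : n ≥ 0}

(B) {a^n b^n c^n : n ≥ 0} requires the CFL pumping lemma.

- {a^n b^n : n ≥ 0} is context-free (but not regular)
  • Can be shown non-regular with the regular pumping lemma
  • After pumping, the number of a's and b's become unequal

- {a^n b^n c^n : n ≥ 0} is NOT context-free
  • Requires the CFL pumping lemma to prove
  • Cannot maintain three equal counts simultaneously

The CFL pumping lemma is "stronger" in that it can prove non-membership
in the larger class of context-free languages.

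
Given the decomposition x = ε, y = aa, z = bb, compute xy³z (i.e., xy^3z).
aaaaaabb

Given x = '', y = 'aa', z = 'bb' and i = 3:

xy^3z = x + y·y·...·y (3 times) + z
       = '' + 'aa'^3 + 'bb'
       = '' + 'aaaaaa' + 'bb'
       = 'aaaaaabb'

The pumped string is 'aaaaaabb' with length 8.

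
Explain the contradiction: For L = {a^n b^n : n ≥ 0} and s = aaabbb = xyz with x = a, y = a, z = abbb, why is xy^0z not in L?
xy⁰z = aabbb ∉ L

Pumping with i = 0 replaces y = a by y⁰ = ε:
- Original: s = xyz = aaabbb; aaabbb = a^3 b^3 has equal counts (3 = 3), so it is in L
- Pumped: xy⁰z = a · ε · abbb = aabbb
- aabbb has 2 a's and 3 b's; 2 ≠ 3, so it is not in L

The pumping lemma would require xy⁰z ∈ L, so this decomposition yields a contradiction.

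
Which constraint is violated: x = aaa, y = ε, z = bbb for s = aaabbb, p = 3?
Violated: |y| > 0

The decomposition x = aaa, y = ε, z = bbb for s = aaabbb with p = 3
violates the constraint: |y| > 0

|y| = 0, but the pumping lemma requires |y| > 0 (y must be non-empty).

Pumping lemma constraints:
1. xyz = s (decomposition is valid)
2. |xy| ≤ p
3. |y| > 0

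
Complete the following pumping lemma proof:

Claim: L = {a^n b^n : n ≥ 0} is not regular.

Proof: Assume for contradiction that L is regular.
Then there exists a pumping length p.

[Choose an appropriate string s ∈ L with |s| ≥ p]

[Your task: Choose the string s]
s = a^p b^p

This string is in L (has equal a's and b's) and has length 2p ≥ p.
Any decomposition xyz with |xy| ≤ p means y consists only of a's,
so pumping will unbalance the counts.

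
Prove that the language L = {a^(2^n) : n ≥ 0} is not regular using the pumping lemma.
Assume for contradiction that L is regular, and let p ≥ 1 be the pumping length given by the pumping lemma.
Choose s = a^(2^p). Then s ∈ L and |s| = 2^p ≥ p.
By the pumping lemma, s = xyz for some x, y, z with |xy| ≤ p, |y| ≥ 1, and xy^i z ∈ L for every i ≥ 0.
Here y = a^k for some k with 1 ≤ k ≤ |xy| ≤ p, and p < 2^p.

Take i = 2: |xy²z| = 2^p + k.
Now 2^p < 2^p + k ≤ 2^p + p < 2^p + 2^p = 2^(p+1).
So |xy²z| lies strictly between the consecutive powers of two 2^p and 2^(p+1), hence is not a power of 2, and xy²z ∉ L.

This contradicts the pumping lemma, which requires xy^i z ∈ L for all i ≥ 0.
Hence L = {a^(2^n) : n ≥ 0} is not regular. ∎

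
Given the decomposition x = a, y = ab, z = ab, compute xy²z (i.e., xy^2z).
aababab

Given x = 'a', y = 'ab', z = 'ab' and i = 2:

xy^2z = x + y·y·...·y (2 times) + z
       = 'a' + 'ab'^2 + 'ab'
       = 'a' + 'abab' + 'ab'
       = 'aababab'

The pumped string is 'aababab' with length 7.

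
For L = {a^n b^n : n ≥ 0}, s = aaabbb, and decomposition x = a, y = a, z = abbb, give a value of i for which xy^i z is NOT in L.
i = 3

xy³z = a · aaa · abbb = aaaaabbb; aaaaabbb has 5 a's and 3 b's; 5 ≠ 3, so it is not in L.
(Other choices also work, e.g. i = 0, 2; only i = 1 is guaranteed to stay in L since xy¹z = s.)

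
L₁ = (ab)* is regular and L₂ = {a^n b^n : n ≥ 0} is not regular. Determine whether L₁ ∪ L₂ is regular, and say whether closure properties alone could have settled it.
No — L₁ ∪ L₂ is not regular.

Let U = (ab)* ∪ {a^n b^n}. If U were regular, then U ∩ aa*bb* would be regular (closure under intersection with a regular language). But (ab)* ∩ aa*bb* = {ab} and {a^n b^n} ∩ aa*bb* = {a^n b^n : n ≥ 1}, so U ∩ aa*bb* = {a^n b^n : n ≥ 1}, which is not regular. Hence U is not regular.

Note that the bare facts "L₁ regular, L₂ non-regular" do not settle the question by themselves: the closure of regular languages under ∪, ∩, complement and difference applies only when BOTH operands are regular. With a non-regular operand the result can come out regular or non-regular depending on the specific languages, so one has to work out L₁ ∪ L₂ for this particular pair, as above.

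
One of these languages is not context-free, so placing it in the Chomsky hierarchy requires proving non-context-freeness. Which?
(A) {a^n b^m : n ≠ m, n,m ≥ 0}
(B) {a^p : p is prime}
(B) {a^p : p is prime}

(B) {a^p : p is prime} requires the CFL pumping lemma.

- {a^n b^m : n ≠ m, n,m ≥ 0} is context-free (but not regular)
  • Can be shown non-regular with the regular pumping lemma
  • After pumping a's, we can make n = m

- {a^p : p is prime} is NOT context-free
  • Requires the CFL pumping lemma to prove
  • The CFL pumping lemma also fails because prime gaps are unbounded

The CFL pumping lemma is "stronger" in that it can prove non-membership
in the larger class of context-free languages.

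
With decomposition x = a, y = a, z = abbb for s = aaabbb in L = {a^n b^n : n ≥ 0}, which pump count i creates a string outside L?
i = 3

xy³z = a · aaa · abbb = aaaaabbb; aaaaabbb has 5 a's and 3 b's; 5 ≠ 3, so it is not in L.
(Other choices also work, e.g. i = 0, 2; only i = 1 is guaranteed to stay in L since xy¹z = s.)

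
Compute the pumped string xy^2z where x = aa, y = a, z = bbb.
aaaabbb

Given x = 'aa', y = 'a', z = 'bbb' and i = 2:

xy^2z = x + y·y·...·y (2 times) + z
       = 'aa' + 'a'^2 + 'bbb'
       = 'aa' + 'aa' + 'bbb'
       = 'aaaabbb'

The pumped string is 'aaaabbb' with length 7.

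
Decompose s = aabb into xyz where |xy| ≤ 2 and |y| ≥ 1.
x = '', y = 'a', z = 'abb'

For s = aabb and p = 2, one valid decomposition is:
- x = '' (length 0)
- y = 'a' (length 1)
- z = 'abb' (length 3)

Verification:
- xyz = '' + 'a' + 'abb' = aabb ✓
- |xy| = 1 ≤ 2 ✓
- |y| = 1 > 0 ✓

All pumping lemma constraints are satisfied.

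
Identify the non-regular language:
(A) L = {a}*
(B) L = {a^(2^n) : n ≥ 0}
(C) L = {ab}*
(B) {a^(2^n) : n ≥ 0}

(B) L = {a^(2^n) : n ≥ 0} is NOT regular.

The pumping lemma can be used to prove this:
After pumping, length is no longer a power of 2

The other languages are regular because they can be recognized by finite automata.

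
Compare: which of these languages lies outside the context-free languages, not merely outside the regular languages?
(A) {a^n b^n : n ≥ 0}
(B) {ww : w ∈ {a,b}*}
(B) {ww : w ∈ {a,b}*}

(B) {ww : w ∈ {a,b}*} requires the CFL pumping lemma.

- {a^n b^n : n ≥ 0} is context-free (but not regular)
  • Can be shown non-regular with the regular pumping lemma
  • After pumping, the number of a's and b's become unequal

- {ww : w ∈ {a,b}*} is NOT context-free
  • Requires the CFL pumping lemma to prove
  • Even a PDA cannot compare two arbitrary halves symbol by symbol; CFL pumping on a^p b^p a^p b^p fails

The CFL pumping lemma is "stronger" in that it can prove non-membership
in the larger class of context-free languages.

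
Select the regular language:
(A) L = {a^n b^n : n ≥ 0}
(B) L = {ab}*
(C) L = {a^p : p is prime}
(B) {ab}*

(B) L = {ab}* is regular.

This can be recognized by a finite automaton (DFA/NFA).
Regular expressions like {ab}* define regular languages.

The other choices are not regular:
- {a^n b^n : n ≥ 0}: After pumping, the number of a's and b's become unequal
- {a^p : p is prime}: After pumping, the length becomes composite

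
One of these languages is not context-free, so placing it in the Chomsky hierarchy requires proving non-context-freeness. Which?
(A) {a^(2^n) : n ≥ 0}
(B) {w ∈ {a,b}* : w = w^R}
(A) {a^(2^n) : n ≥ 0}

(A) {a^(2^n) : n ≥ 0} requires the CFL pumping lemma.

- {w ∈ {a,b}* : w = w^R} is context-free (but not regular)
  • Can be shown non-regular with the regular pumping lemma
  • After pumping, the string is no longer symmetric

- {a^(2^n) : n ≥ 0} is NOT context-free
  • Requires the CFL pumping lemma to prove
  • Gaps between powers of 2 grow exponentially

The CFL pumping lemma is "stronger" in that it can prove non-membership
in the larger class of context-free languages.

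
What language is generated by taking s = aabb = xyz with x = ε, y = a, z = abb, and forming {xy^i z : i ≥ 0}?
{xy^i z : i ≥ 0} = {a^(i+1) b^2 : i ≥ 0} = {abb, aabb, aaabb, ...}

With x = ε, y = a, z = abb: Starting with aabb and pumping the first 'a' (z = abb keeps the second 'a'), we get strings with i+1 a's followed by 2 b's for i = 0, 1, 2, ...; note bb is not produced because z always contributes one a.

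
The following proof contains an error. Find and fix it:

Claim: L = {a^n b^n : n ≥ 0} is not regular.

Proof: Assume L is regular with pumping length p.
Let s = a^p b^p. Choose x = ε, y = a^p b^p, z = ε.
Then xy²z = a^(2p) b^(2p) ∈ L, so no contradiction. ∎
Error: The decomposition violates |xy| ≤ p. With y = a^p b^p, |xy| = |y| = 2p > p. (The proof also miscomputes xy²z, which would be a^p b^p a^p b^p rather than a^(2p) b^(2p), and it wrongly treats one harmless decomposition as settling the matter — the prover does not get to choose the decomposition.)

Correction: The pumping lemma requires |xy| ≤ p, and the argument must handle every decomposition satisfying |xy| ≤ p, |y| ≥ 1. Since s starts with p a's, any such y consists only of a's, say y = a^k with k ≥ 1. Then xy²z = a^(p+k) b^p has unequal numbers of a's and b's, so xy²z ∉ L — the required contradiction.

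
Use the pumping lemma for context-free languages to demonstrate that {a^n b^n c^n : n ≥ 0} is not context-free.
Assume for contradiction that L is context-free, and let p ≥ 1 be the pumping length given by the pumping lemma for CFLs.
Choose s = a^p b^p c^p. Then s ∈ L and |s| = 3p ≥ p.
By the CFL pumping lemma, s = uvxyz for some u, v, x, y, z with |vxy| ≤ p, |vy| ≥ 1, and uv^i xy^i z ∈ L for every i ≥ 0.

Because |vxy| ≤ p, the window vxy cannot contain both an a and a c: any substring of s containing both must include the entire block b^p plus at least one a and one c, so it has length ≥ p + 2 > p.
Hence at least one of the letters a, c does not occur in vy at all.

Take i = 0: the string uxz is obtained from s by deleting |vy| ≥ 1 symbols, so |uxz| = 3p − |vy| < 3p.
But the letter (a or c) that does not occur in vy still occurs exactly p times in uxz. Every string of L with exactly p copies of some letter is a^p b^p c^p, of length 3p. Since |uxz| < 3p, uxz ∉ L.

This contradicts the CFL pumping lemma, which requires uv^i xy^i z ∈ L for all i ≥ 0.
Hence L = {a^n b^n c^n : n ≥ 0} is not context-free. ∎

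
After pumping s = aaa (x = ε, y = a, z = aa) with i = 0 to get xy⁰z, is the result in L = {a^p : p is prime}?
Yes

xy⁰z = ε · ε · aa = aa.
aa has length 2, which is prime, so it is in L.
(A single pumped string landing in L is not a contradiction by itself; a non-regularity proof needs some i for which xy^i z ∉ L, for every admissible decomposition.)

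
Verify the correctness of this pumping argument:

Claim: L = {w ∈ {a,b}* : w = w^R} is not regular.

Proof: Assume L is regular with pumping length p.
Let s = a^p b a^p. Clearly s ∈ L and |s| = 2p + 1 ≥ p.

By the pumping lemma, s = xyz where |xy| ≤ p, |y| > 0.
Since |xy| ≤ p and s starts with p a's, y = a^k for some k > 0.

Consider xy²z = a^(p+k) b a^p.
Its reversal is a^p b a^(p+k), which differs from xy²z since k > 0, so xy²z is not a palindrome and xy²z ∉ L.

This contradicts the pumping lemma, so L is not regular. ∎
The proof is correct.

This proof is valid because:
1. s = a^p b a^p is in L and is chosen in terms of p, so |s| ≥ p holds for every p
2. The decomposition analysis is correct: |xy| ≤ p forces y to lie inside the leading a's
3. The contradiction is valid: a^(p+k) b a^p has more a's before the b than after it, so it is not a palindrome
4. The conclusion follows logically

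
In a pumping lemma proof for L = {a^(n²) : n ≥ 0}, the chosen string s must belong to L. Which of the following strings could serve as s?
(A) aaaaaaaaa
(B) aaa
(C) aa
(A) aaaaaaaaa

The pumping lemma is applied to a string s that lies in L, so first check membership of each option:
- (A) aaaaaaaaa has length 9 = 3², a perfect square, so it is in L ✓
- (B) aaa has length 3, strictly between 1² = 1 and 2² = 4, so it is not in L ✗
- (C) aa has length 2, strictly between 1² = 1 and 2² = 4, so it is not in L ✗

Only (A) aaaaaaaaa is in L, so it is the only candidate that could play the role of s.
(In a complete proof one picks s in terms of the pumping length p so that |s| ≥ p is guaranteed; a fixed string like aaaaaaaaa illustrates the shape of such an s.)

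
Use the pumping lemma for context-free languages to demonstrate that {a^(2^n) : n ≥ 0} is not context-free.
Assume for contradiction that L is context-free, and let p ≥ 1 be the pumping length given by the pumping lemma for CFLs.
Choose s = a^(2^p). Then s ∈ L and |s| = 2^p ≥ p.
By the CFL pumping lemma, s = uvxyz for some u, v, x, y, z with |vxy| ≤ p, |vy| ≥ 1, and uv^i xy^i z ∈ L for every i ≥ 0.
All symbols are a's, so only lengths matter: let k = |vy|, with 1 ≤ k ≤ |vxy| ≤ p < 2^p.

Take i = 2: |uv²xy²z| = 2^p + k, and 2^p < 2^p + k < 2^p + 2^p = 2^(p+1).
So the length lies strictly between consecutive powers of two and is not a power of 2; uv²xy²z ∉ L.

This contradicts the CFL pumping lemma, which requires uv^i xy^i z ∈ L for all i ≥ 0.
Hence L = {a^(2^n) : n ≥ 0} is not context-free. ∎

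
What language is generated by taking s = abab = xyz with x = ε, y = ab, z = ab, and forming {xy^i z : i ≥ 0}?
{xy^i z : i ≥ 0} = {(ab)^(i+1) : i ≥ 0} = {ab, abab, ababab, ...}

With x = ε, y = ab, z = ab: Pumping 'ab' gives strings of alternating a's and b's.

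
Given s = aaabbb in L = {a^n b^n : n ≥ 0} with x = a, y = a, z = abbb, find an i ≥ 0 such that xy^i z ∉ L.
i = 0

xy⁰z = a · ε · abbb = aabbb; aabbb has 2 a's and 3 b's; 2 ≠ 3, so it is not in L.
(Other choices also work, e.g. i = 2, 3; only i = 1 is guaranteed to stay in L since xy¹z = s.)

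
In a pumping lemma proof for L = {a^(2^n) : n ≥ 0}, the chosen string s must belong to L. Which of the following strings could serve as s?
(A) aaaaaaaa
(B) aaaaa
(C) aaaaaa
(A) aaaaaaaa

The pumping lemma is applied to a string s that lies in L, so first check membership of each option:
- (A) aaaaaaaa has length 8 = 2^3, so it is in L ✓
- (B) aaaaa has length 5, strictly between 2^2 = 4 and 2^3 = 8, so it is not in L ✗
- (C) aaaaaa has length 6, strictly between 2^2 = 4 and 2^3 = 8, so it is not in L ✗

Only (A) aaaaaaaa is in L, so it is the only candidate that could play the role of s.
(In a complete proof one picks s in terms of the pumping length p so that |s| ≥ p is guaranteed; a fixed string like aaaaaaaa illustrates the shape of such an s.)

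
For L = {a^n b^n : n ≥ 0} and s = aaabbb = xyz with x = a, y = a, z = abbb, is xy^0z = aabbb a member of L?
No

xy⁰z = a · ε · abbb = aabbb.
aabbb has 2 a's and 3 b's; 2 ≠ 3, so it is not in L.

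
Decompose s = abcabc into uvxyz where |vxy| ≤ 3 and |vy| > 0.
u='ab', v='c', x='a', y='b', z='c'

For s = abcabc with pumping length p = 3:

One valid decomposition:
- u = 'ab'
- v = 'c'
- x = 'a'
- y = 'b'
- z = 'c'

Verification:
- uvxyz = 'ab' + 'c' + 'a' + 'b' + 'c' = abcabc ✓
- |vxy| = |'cab'| = 3 ≤ 3 ✓
- |vy| = |'cb'| = 2 > 0 ✓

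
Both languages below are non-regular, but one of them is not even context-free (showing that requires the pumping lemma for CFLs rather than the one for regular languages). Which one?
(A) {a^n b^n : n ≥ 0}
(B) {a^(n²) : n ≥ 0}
(B) {a^(n²) : n ≥ 0}

(B) {a^(n²) : n ≥ 0} requires the CFL pumping lemma.

- {a^n b^n : n ≥ 0} is context-free (but not regular)
  • Can be shown non-regular with the regular pumping lemma
  • After pumping, the number of a's and b's become unequal

- {a^(n²) : n ≥ 0} is NOT context-free
  • Requires the CFL pumping lemma to prove
  • Gaps between squares grow unboundedly

The CFL pumping lemma is "stronger" in that it can prove non-membership
in the larger class of context-free languages.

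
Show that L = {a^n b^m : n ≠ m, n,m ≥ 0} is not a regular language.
Assume for contradiction that L is regular, and let p ≥ 1 be the pumping length given by the pumping lemma.
Choose s = a^p b^(p + p!). Then s ∈ L because p ≠ p + p! (as p! ≥ 1), and |s| ≥ p.
By the pumping lemma, s = xyz for some x, y, z with |xy| ≤ p, |y| ≥ 1, and xy^i z ∈ L for every i ≥ 0.
Since |xy| ≤ p and the first p symbols of s are all a's, y = a^k for some k with 1 ≤ k ≤ p.
For every i ≥ 0, xy^i z = a^(p + (i − 1)k) b^(p + p!).

Because 1 ≤ k ≤ p, k divides p!. Let t = p!/k (a positive integer) and take i = t + 1.
Then the number of a's is p + tk = p + p!, which equals the number of b's.
So xy^(t+1) z = a^(p + p!) b^(p + p!) has equally many a's and b's and is NOT in L.

This contradicts the pumping lemma, which requires xy^i z ∈ L for all i ≥ 0.
Hence L = {a^n b^m : n ≠ m, n,m ≥ 0} is not regular. ∎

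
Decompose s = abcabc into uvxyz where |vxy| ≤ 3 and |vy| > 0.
u='ab', v='c', x='a', y='b', z='c'

For s = abcabc with pumping length p = 3:

One valid decomposition:
- u = 'ab'
- v = 'c'
- x = 'a'
- y = 'b'
- z = 'c'

Verification:
- uvxyz = 'ab' + 'c' + 'a' + 'b' + 'c' = abcabc ✓
- |vxy| = |'cab'| = 3 ≤ 3 ✓
- |vy| = |'cb'| = 2 > 0 ✓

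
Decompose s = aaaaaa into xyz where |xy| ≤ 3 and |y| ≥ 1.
x = 'a', y = 'a', z = 'aaaa'

For s = aaaaaa and p = 3, one valid decomposition is:
- x = 'a' (length 1)
- y = 'a' (length 1)
- z = 'aaaa' (length 4)

Verification:
- xyz = 'a' + 'a' + 'aaaa' = aaaaaa ✓
- |xy| = 2 ≤ 3 ✓
- |y| = 1 > 0 ✓

All pumping lemma constraints are satisfied.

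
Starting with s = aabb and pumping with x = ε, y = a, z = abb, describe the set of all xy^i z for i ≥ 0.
{xy^i z : i ≥ 0} = {a^(i+1) b^2 : i ≥ 0} = {abb, aabb, aaabb, ...}

With x = ε, y = a, z = abb: Starting with aabb and pumping the first 'a' (z = abb keeps the second 'a'), we get strings with i+1 a's followed by 2 b's for i = 0, 1, 2, ...; note bb is not produced because z always contributes one a.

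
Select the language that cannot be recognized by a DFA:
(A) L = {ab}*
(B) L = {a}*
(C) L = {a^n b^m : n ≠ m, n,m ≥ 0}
(C) {a^n b^m : n ≠ m, n,m ≥ 0}

(C) L = {a^n b^m : n ≠ m, n,m ≥ 0} is NOT regular.

The pumping lemma can be used to prove this:
After pumping a's, we can make n = m

The other languages are regular because they can be recognized by finite automata.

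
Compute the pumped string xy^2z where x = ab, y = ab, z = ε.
ababab

Given x = 'ab', y = 'ab', z = '' and i = 2:

xy^2z = x + y·y·...·y (2 times) + z
       = 'ab' + 'ab'^2 + ''
       = 'ab' + 'abab' + ''
       = 'ababab'

The pumped string is 'ababab' with length 6.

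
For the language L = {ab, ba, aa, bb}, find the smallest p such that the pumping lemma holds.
p = 3

For a finite language L, the pumping lemma holds vacuously if p > max|s| for s ∈ L.

The longest string in L = {ab, ba, aa, bb} has length 2.
If p = 3, then no string s ∈ L has |s| ≥ p, so the condition is vacuously true.

The minimum pumping length is p = 3.

Why no smaller p works: for any p ≤ 2, the longest string s ∈ L has |s| = 2 ≥ p, so it would
have to be pumpable; but pumping up (i = 2, 3, ...) produces ever longer strings, which cannot all lie in the
finite language L. So the pumping property fails for every p ≤ 2.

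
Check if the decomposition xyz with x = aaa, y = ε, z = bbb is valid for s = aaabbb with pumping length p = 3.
Violated: |y| > 0

The decomposition x = aaa, y = ε, z = bbb for s = aaabbb with p = 3
violates the constraint: |y| > 0

|y| = 0, but the pumping lemma requires |y| > 0 (y must be non-empty).

Pumping lemma constraints:
1. xyz = s (decomposition is valid)
2. |xy| ≤ p
3. |y| > 0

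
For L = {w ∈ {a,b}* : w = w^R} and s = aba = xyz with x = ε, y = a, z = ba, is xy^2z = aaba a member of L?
No

xy²z = ε · aa · ba = aaba.
aaba reversed is abaa ≠ aaba, so it is not a palindrome and is not in L.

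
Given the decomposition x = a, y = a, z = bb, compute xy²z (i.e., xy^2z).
aaabb

Given x = 'a', y = 'a', z = 'bb' and i = 2:

xy^2z = x + y·y·...·y (2 times) + z
       = 'a' + 'a'^2 + 'bb'
       = 'a' + 'aa' + 'bb'
       = 'aaabb'

The pumped string is 'aaabb' with length 5.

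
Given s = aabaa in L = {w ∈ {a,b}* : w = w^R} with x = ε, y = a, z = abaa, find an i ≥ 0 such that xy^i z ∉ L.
i = 0

xy⁰z = ε · ε · abaa = abaa; abaa reversed is aaba ≠ abaa, so it is not a palindrome and is not in L.
(Other choices also work, e.g. i = 2, 3; only i = 1 is guaranteed to stay in L since xy¹z = s.)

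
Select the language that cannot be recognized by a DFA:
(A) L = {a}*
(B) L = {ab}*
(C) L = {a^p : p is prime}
(C) {a^p : p is prime}

(C) L = {a^p : p is prime} is NOT regular.

The pumping lemma can be used to prove this:
After pumping, the length becomes composite

The other languages are regular because they can be recognized by finite automata.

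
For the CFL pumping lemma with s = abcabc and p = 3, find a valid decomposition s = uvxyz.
u='ab', v='c', x='a', y='b', z='c'

For s = abcabc with pumping length p = 3:

One valid decomposition:
- u = 'ab'
- v = 'c'
- x = 'a'
- y = 'b'
- z = 'c'

Verification:
- uvxyz = 'ab' + 'c' + 'a' + 'b' + 'c' = abcabc ✓
- |vxy| = |'cab'| = 3 ≤ 3 ✓
- |vy| = |'cb'| = 2 > 0 ✓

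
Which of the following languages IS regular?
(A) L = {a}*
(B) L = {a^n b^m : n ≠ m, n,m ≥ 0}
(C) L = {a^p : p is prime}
(A) {a}*

(A) L = {a}* is regular.

This can be recognized by a finite automaton (DFA/NFA).
Regular expressions like {a}* define regular languages.

The other choices are not regular:
- {a^p : p is prime}: After pumping, the length becomes composite
- {a^n b^m : n ≠ m, n,m ≥ 0}: After pumping a's, we can make n = m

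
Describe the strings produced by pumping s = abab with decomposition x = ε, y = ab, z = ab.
{xy^i z : i ≥ 0} = {(ab)^(i+1) : i ≥ 0} = {ab, abab, ababab, ...}

With x = ε, y = ab, z = ab: Pumping 'ab' gives strings of alternating a's and b's.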